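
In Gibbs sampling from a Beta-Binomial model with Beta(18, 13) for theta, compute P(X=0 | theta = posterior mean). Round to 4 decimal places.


Posterior mean = alpha/(alpha+beta) = 18/31 = 0.5806
P(X=0|theta=mean) = 1 - theta = 0.4194

0.4194


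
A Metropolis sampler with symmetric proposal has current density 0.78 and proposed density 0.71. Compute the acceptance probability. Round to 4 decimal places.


For symmetric proposals, acceptance = min(1, pi(x*)/pi(x))
= min(1, 0.71/0.78)
= min(1, 0.9103) = 0.9103

0.9103


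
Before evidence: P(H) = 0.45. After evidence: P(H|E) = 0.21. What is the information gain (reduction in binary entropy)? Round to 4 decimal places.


Prior entropy = 0.9928
Posterior entropy = 0.7415
Information gain = 0.9928 - 0.7415 = 0.2513

0.2513


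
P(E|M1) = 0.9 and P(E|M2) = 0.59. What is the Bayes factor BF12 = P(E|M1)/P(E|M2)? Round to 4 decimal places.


Bayes factor BF12 = P(E|M1) / P(E|M2)
= 0.9 / 0.59
= 1.5254

1.5254


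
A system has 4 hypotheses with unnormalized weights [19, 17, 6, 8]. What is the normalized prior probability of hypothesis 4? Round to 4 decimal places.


The normalized prior is the weight divided by the total.
Total weight = 50
P(H4) = 8 / 50 = 0.16

0.16


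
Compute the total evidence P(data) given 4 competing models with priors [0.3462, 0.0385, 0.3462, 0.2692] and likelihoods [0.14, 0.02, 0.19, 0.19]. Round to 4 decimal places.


Marginal likelihood = sum P(model_i) * P(data|model_i)
Model 1: 0.3462 * 0.14 = 0.0485
Model 2: 0.0385 * 0.02 = 0.0008
Model 3: 0.3462 * 0.19 = 0.0658
Model 4: 0.2692 * 0.19 = 0.0511
Total = 0.1662

0.1662


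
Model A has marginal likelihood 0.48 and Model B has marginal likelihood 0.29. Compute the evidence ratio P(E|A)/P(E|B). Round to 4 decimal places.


Evidence ratio = P(E|A) / P(E|B)
= 0.48 / 0.29
= 1.6552

1.6552


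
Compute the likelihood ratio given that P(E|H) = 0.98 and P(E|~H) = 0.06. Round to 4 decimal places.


LR = P(E|H) / P(E|~H)
= 0.98 / 0.06 = 16.3333

16.3333


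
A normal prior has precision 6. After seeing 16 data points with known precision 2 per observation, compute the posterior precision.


In the conjugate normal model, precisions add:
tau_posterior = tau_prior + n * tau_data
= 6 + 16*2 = 38

38


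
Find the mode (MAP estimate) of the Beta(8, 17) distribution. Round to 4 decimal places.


For Beta(a,b) with a,b > 1:
Mode = (a-1)/(a+b-2) = (8-1)/(25-2)
= 7/23 = 0.3043

0.3043


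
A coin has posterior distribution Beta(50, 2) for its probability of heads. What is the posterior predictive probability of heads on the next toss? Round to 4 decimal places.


Posterior predictive = E[theta] = alpha/(alpha+beta)
= 50/52
= 0.9615

0.9615


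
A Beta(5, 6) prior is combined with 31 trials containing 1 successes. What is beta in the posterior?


In conjugate updating:
beta_posterior = beta_prior + (n - k)
= 6 + (31 - 1)
= 6 + 30 = 36

36


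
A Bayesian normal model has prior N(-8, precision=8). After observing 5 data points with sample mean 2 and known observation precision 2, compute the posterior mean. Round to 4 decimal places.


Posterior mean = (prior_precision * prior_mean + n * data_precision * data_mean) / (prior_precision + n * data_precision)
Numerator = 8*-8 + 5*2*2 = -44
Denominator = 8 + 5*2 = 18
Posterior mean = -2.4444

-2.4444


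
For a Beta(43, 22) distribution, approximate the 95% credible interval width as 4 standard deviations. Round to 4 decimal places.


Variance of Beta(a,b) = ab / ((a+b)^2 * (a+b+1))
= 43*22 / ((65)^2 * 66)
= 0.0034
SD = sqrt(0.0034) = 0.0582
Width = 4 * SD = 0.233

0.233


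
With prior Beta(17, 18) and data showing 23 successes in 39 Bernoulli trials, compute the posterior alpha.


Conjugate update: alpha_posterior = alpha_prior + k
= 17 + 23 = 40

40


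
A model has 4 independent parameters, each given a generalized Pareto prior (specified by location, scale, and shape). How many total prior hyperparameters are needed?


Each generalized Pareto prior needs 3 hyperparameters (location, scale, and shape).
Total = 3 * 4 = 12

12


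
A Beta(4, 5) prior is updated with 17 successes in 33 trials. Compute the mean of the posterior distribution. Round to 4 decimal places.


After update: Beta(21, 21)
Mean = 21 / (21 + 21) = 21 / 42
= 0.5

0.5


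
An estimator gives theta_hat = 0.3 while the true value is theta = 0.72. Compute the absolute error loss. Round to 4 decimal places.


The absolute error loss is |theta_hat - theta|
= |0.3 - 0.72|
= 0.42

0.42


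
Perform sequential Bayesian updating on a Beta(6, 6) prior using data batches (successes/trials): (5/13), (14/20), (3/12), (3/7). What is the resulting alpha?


Accumulate successes: 25
Posterior alpha = prior alpha + sum of successes
= 6 + 25 = 31

31


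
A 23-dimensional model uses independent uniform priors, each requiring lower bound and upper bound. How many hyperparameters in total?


Per parameter: 2 (lower bound and upper bound).
Total = 23 * 2 = 46

46


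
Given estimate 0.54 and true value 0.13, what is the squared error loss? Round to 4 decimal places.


Squared error = (estimate - true)^2
Difference = 0.41
Loss = 0.41^2 = 0.1681

0.1681


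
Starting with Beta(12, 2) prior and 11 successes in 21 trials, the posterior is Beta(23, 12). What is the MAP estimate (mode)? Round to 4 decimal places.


The mode of Beta(a, b) when a > 1 and b > 1 is (a-1)/(a+b-2)
= (23 - 1) / (23 + 12 - 2)
= 22 / 33
= 0.6667

0.6667


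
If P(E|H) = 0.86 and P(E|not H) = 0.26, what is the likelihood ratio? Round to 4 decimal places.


Likelihood ratio = P(E|H) / P(E|not H)
= 0.86 / 0.26
= 3.3077

3.3077


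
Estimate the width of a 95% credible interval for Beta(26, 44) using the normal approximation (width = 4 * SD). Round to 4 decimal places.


For Beta(a,b): Var = ab/((a+b)^2(a+b+1))
Var = 0.0033, SD = 0.0573
Approximate 95% CI width = 4 * 0.0573 = 0.2294

0.2294


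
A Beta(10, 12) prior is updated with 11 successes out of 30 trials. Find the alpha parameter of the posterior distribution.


In the Beta-Binomial conjugate update:
alpha_post = alpha_prior + successes
= 10 + 11
= 21

21


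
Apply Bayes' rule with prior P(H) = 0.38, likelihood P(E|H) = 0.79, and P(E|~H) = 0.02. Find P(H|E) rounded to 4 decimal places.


Step 1: Compute marginal P(E) = P(E|H)P(H) + P(E|~H)P(~H)
= 0.79*0.38 + 0.02*0.62 = 0.3126
Step 2: P(H|E) = P(E|H)P(H)/P(E) = 0.3002/0.3126
= 0.9603

0.9603


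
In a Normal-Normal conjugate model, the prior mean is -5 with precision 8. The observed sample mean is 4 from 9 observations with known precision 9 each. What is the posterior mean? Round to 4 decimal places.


Posterior precision = tau0 + n*tau = 8 + 9*9 = 89
Posterior mean = (tau0*mu0 + n*tau*xbar) / posterior_precision
= (8*-5 + 9*9*4) / 89
= 284 / 89 = 3.191

3.191


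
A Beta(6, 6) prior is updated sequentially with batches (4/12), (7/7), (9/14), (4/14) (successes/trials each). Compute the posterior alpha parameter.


Sequential conjugate updating is equivalent to a single batch update.
Total successes across all batches = 24
alpha_posterior = alpha_prior + total_successes = 6 + 24
= 30

30


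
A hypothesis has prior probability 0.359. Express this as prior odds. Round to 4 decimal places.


Odds = P(H) / P(not H) = 0.359 / 0.641
= 0.5601

0.5601


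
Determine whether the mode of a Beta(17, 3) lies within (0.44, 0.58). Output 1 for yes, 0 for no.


First find the mode: (a-1)/(a+b-2) = 0.8889
Is 0.8889 in (0.44, 0.58)? 0

0


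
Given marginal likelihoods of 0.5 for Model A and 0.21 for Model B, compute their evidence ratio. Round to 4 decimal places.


Ratio = ML(A) / ML(B) = 0.5/0.21
= 2.381

2.381


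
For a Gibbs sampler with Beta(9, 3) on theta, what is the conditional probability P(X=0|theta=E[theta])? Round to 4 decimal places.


E[theta] = 9/(9+3) = 0.75
P(X=0|theta) = 1 - theta = 0.25

0.25


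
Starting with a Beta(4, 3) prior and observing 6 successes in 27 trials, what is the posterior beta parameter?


Posterior beta = prior beta + failures
Failures = 27 - 6 = 21
beta_post = 3 + 21 = 24

24


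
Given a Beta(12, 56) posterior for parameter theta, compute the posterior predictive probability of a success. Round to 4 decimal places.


For a Beta-Bernoulli model, the predictive probability is the mean:
P(success) = 12/(12+56) = 12/68 = 0.1765

0.1765


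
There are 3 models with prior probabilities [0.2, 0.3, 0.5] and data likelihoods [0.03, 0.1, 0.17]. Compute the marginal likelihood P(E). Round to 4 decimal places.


P(E) = sum over models of P(M_i) * P(E|M_i)
= 0.2*0.03 + 0.3*0.1 + 0.5*0.17
= 0.121

0.121


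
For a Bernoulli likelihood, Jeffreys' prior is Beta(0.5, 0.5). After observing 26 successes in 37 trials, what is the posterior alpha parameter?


Jeffreys' prior for Bernoulli is Beta(0.5, 0.5).
Posterior is Beta(0.5 + k, 0.5 + n - k).
Posterior alpha = 0.5 + k = 0.5 + 26 = 26.5

26.5


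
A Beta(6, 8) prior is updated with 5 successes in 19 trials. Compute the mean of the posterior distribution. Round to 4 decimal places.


After update: Beta(11, 22)
Mean = 11 / (11 + 22) = 11 / 33
= 0.3333

0.3333


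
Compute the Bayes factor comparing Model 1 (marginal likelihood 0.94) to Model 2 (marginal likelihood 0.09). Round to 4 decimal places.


BF12 = marginal likelihood of M1 / marginal likelihood of M2
= 0.94/0.09
= 10.4444

10.4444


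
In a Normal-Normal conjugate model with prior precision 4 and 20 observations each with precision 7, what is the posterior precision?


Posterior precision = prior precision + n * observation precision
= 4 + 20 * 7
= 4 + 140 = 144

144


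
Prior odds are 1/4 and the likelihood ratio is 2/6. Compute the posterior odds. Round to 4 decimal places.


Posterior odds = prior odds * likelihood ratio
= (1/4) * (2/6)
= 2 / 24
= 0.0833

0.0833


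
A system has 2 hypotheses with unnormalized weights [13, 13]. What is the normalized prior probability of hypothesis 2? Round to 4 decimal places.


The normalized prior is the weight divided by the total.
Total weight = 26
P(H2) = 13 / 26 = 0.5

0.5


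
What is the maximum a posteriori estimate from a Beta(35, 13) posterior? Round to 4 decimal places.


The MAP estimate equals the mode of the distribution.
Mode of Beta(a,b) = (a-1)/(a+b-2)
= 34/46
= 0.7391

0.7391


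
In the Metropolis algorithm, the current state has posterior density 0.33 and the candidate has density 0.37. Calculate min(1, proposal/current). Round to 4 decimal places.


Ratio = 0.37/0.33 = 1.1212
Acceptance probability = min(1, 1.1212)
= 1.0

1.0


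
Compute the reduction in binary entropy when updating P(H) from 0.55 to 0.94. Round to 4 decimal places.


H_before = -p*log2(p) - (1-p)*log2(1-p) for p=0.55: 0.9928
H_after for p=0.94: 0.3274
Reduction = 0.9928 - 0.3274 = 0.6653

0.6653


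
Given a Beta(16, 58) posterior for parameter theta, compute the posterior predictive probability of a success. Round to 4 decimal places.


For a Beta-Bernoulli model, the predictive probability is the mean:
P(success) = 16/(16+58) = 16/74 = 0.2162

0.2162


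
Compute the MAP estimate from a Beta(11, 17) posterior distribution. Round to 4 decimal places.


MAP = mode of Beta distribution
= (alpha - 1)/(alpha + beta - 2)
= (11-1)/(11+17-2)
= 10/26 = 0.3846

0.3846


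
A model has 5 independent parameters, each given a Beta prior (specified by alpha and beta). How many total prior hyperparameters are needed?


Each Beta prior needs 2 hyperparameters (alpha and beta).
Total = 2 * 5 = 10

10


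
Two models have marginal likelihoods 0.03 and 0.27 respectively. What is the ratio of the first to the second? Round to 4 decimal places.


Evidence ratio = 0.03 / 0.27
= 0.1111

0.1111


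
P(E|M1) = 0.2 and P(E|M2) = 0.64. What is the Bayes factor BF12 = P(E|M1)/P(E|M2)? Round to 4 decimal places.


Bayes factor BF12 = P(E|M1) / P(E|M2)
= 0.2 / 0.64
= 0.3125

0.3125


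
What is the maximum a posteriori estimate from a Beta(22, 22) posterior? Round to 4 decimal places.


The MAP estimate equals the mode of the distribution.
Mode of Beta(a,b) = (a-1)/(a+b-2)
= 21/42
= 0.5

0.5


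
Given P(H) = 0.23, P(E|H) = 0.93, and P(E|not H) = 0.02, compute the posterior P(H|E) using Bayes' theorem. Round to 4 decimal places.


By Bayes' theorem: P(H|E) = P(E|H)*P(H) / P(E)
P(E) = P(E|H)*P(H) + P(E|not H)*P(not H)
P(E) = 0.93*0.23 + 0.02*0.77 = 0.2293
P(H|E) = 0.93*0.23 / 0.2293 = 0.9328

0.9328


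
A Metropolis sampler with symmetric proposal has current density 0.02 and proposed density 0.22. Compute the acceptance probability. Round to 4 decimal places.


For symmetric proposals, acceptance = min(1, pi(x*)/pi(x))
= min(1, 0.22/0.02)
= min(1, 11.0) = 1.0

1.0


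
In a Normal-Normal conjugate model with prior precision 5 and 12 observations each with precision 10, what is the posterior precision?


Posterior precision = prior precision + n * observation precision
= 5 + 12 * 10
= 5 + 120 = 125

125


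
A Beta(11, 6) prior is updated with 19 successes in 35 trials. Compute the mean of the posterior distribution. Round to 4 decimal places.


After update: Beta(30, 22)
Mean = 30 / (30 + 22) = 30 / 52
= 0.5769

0.5769


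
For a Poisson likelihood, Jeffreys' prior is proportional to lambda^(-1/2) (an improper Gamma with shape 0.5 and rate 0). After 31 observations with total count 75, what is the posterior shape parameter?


Jeffreys' prior for Poisson is proportional to lambda^(-1/2).
Posterior is Gamma(0.5 + S, 0 + n) = Gamma(0.5 + 75, 31).
Posterior shape = 0.5 + S = 0.5 + 75 = 75.5

75.5


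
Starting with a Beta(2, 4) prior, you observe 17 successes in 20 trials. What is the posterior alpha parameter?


For a Beta-Binomial conjugate model:
Posterior alpha = prior alpha + number of successes
= 2 + 17 = 19

19


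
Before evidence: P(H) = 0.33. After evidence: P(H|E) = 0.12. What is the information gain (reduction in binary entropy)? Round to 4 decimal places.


Prior entropy = 0.9149
Posterior entropy = 0.5294
Information gain = 0.9149 - 0.5294 = 0.3856

0.3856


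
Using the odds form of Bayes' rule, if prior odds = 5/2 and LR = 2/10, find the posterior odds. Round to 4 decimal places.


Bayes' rule in odds form: posterior odds = prior odds * LR
= (5 * 2) / (2 * 10)
= 10/20 = 0.5

0.5


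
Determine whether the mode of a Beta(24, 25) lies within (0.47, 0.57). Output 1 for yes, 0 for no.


First find the mode: (a-1)/(a+b-2) = 0.4894
Is 0.4894 in (0.47, 0.57)? 1

1


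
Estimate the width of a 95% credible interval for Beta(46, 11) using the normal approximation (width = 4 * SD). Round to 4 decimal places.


For Beta(a,b): Var = ab/((a+b)^2(a+b+1))
Var = 0.0027, SD = 0.0518
Approximate 95% CI width = 4 * 0.0518 = 0.2073

0.2073


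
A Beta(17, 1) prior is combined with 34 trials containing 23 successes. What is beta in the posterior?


In conjugate updating:
beta_posterior = beta_prior + (n - k)
= 1 + (34 - 23)
= 1 + 11 = 12

12


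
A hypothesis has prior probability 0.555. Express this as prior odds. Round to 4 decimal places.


Odds = P(H) / P(not H) = 0.555 / 0.445
= 1.2472

1.2472


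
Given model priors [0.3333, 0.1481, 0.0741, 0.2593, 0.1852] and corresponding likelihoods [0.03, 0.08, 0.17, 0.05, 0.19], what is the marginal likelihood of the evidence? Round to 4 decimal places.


P(E) = sum_i P(M_i) P(E|M_i)
= 0.01 + 0.0118 + 0.0126 + 0.013 + 0.0352
= 0.0826

0.0826


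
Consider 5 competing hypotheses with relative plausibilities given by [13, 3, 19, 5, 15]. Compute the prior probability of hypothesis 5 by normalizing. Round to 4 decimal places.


Sum of weights = 13 + 3 + 19 + 5 + 15 = 55
Normalized prior for H5 = 15 / 55
= 0.2727

0.2727


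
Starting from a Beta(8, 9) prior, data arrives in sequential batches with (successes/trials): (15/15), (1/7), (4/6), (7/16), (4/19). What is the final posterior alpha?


In sequential Bayesian updating, we sum all successes.
Total successes = 31
Final alpha = 8 + 31 = 39

39


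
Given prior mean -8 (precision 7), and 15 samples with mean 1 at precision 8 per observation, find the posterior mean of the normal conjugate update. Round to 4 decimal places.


The posterior mean is a precision-weighted average of prior and data.
Post. prec. = 7 + 120 = 127
Post. mean = (-56 + 120)/127 = 64/127 = 0.5039

0.5039


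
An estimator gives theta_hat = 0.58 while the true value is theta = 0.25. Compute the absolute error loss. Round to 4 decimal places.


The absolute error loss is |theta_hat - theta|
= |0.58 - 0.25|
= 0.33

0.33


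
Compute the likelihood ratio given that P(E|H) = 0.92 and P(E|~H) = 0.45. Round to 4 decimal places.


LR = P(E|H) / P(E|~H)
= 0.92 / 0.45 = 2.0444

2.0444


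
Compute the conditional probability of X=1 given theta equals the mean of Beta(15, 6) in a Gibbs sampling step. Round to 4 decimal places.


Mean of Beta(15, 6) = 0.7143
P(X=1 | theta=0.7143) = 0.7143

0.7143


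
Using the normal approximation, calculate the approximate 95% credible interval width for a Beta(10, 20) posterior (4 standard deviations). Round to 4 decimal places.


Var(Beta) = 10*20/(30^2 * 31) = 0.0072
SD = 0.0847
Width ~ 4*SD = 0.3387

0.3387


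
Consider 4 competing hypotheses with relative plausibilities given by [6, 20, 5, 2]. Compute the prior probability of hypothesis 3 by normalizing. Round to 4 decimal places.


Sum of weights = 6 + 20 + 5 + 2 = 33
Normalized prior for H3 = 5 / 33
= 0.1515

0.1515


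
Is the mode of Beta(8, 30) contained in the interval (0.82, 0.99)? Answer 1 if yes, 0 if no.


Mode = (a-1)/(a+b-2) = 7/36 = 0.1944
Interval: (0.82, 0.99)
Contains mode? 0

0


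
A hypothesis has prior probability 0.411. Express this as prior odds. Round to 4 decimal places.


Odds = P(H) / P(not H) = 0.411 / 0.589
= 0.6978

0.6978


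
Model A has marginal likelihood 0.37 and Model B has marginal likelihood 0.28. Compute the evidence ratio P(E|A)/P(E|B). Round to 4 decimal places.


Evidence ratio = P(E|A) / P(E|B)
= 0.37 / 0.28
= 1.3214

1.3214


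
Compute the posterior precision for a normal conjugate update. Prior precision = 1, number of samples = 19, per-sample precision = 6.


tau_post = tau_0 + n * tau
= 1 + 19 * 6 = 115

115


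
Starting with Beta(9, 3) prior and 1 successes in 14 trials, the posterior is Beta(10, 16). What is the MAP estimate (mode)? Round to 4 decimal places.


The mode of Beta(a, b) when a > 1 and b > 1 is (a-1)/(a+b-2)
= (10 - 1) / (10 + 16 - 2)
= 9 / 24
= 0.375

0.375


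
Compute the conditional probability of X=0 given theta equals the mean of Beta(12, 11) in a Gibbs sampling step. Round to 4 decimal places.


Mean of Beta(12, 11) = 0.5217
P(X=0 | theta=0.5217) = 0.4783

0.4783


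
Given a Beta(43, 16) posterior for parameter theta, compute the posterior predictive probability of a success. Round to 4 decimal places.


For a Beta-Bernoulli model, the predictive probability is the mean:
P(success) = 43/(43+16) = 43/59 = 0.7288

0.7288


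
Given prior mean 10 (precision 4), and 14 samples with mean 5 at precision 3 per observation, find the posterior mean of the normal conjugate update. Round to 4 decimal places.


The posterior mean is a precision-weighted average of prior and data.
Post. prec. = 4 + 42 = 46
Post. mean = (40 + 210)/46 = 250/46 = 5.4348

5.4348


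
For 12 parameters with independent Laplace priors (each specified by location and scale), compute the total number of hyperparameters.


A Laplace prior has 2 hyperparameters per parameter.
Total = 12 * 2 = 24

24


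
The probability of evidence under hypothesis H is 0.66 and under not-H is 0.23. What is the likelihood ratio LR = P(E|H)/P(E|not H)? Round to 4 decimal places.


LR = 0.66 / 0.23
= 2.8696

2.8696


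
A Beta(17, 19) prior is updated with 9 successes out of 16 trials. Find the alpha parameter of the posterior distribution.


In the Beta-Binomial conjugate update:
alpha_post = alpha_prior + successes
= 17 + 9
= 26

26


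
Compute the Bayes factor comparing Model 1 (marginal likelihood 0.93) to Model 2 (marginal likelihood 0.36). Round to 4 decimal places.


BF12 = marginal likelihood of M1 / marginal likelihood of M2
= 0.93/0.36
= 2.5833

2.5833


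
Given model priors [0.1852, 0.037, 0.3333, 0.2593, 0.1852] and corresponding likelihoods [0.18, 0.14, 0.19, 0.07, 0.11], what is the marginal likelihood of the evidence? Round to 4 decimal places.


P(E) = sum_i P(M_i) P(E|M_i)
= 0.0333 + 0.0052 + 0.0633 + 0.0182 + 0.0204
= 0.1404

0.1404


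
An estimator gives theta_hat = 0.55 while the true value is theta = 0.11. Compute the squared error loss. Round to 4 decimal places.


The squared error loss is (theta_hat - theta)^2
= (0.55 - 0.11)^2
= (0.44)^2 = 0.1936

0.1936


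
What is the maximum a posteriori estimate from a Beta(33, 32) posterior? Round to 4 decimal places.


The MAP estimate equals the mode of the distribution.
Mode of Beta(a,b) = (a-1)/(a+b-2)
= 32/63
= 0.5079

0.5079


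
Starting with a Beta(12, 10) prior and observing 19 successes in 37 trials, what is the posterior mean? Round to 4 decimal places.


Posterior parameters: alpha = 12 + 19 = 31
beta = 10 + 18 = 28
Posterior mean = alpha / (alpha + beta) = 31 / 59
= 0.5254

0.5254


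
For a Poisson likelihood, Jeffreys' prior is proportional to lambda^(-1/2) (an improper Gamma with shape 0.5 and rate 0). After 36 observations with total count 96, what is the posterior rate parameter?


Jeffreys' prior for Poisson is proportional to lambda^(-1/2).
Posterior is Gamma(0.5 + S, 0 + n) = Gamma(0.5 + 96, 36).
Posterior rate = 0 + n = 36

36.0


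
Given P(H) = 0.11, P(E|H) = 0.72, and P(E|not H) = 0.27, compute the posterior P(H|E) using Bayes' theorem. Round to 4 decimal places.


By Bayes' theorem: P(H|E) = P(E|H)*P(H) / P(E)
P(E) = P(E|H)*P(H) + P(E|not H)*P(not H)
P(E) = 0.72*0.11 + 0.27*0.89 = 0.3195
P(H|E) = 0.72*0.11 / 0.3195 = 0.2479

0.2479


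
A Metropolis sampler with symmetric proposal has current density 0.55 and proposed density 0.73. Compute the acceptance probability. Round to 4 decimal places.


For symmetric proposals, acceptance = min(1, pi(x*)/pi(x))
= min(1, 0.73/0.55)
= min(1, 1.3273) = 1.0

1.0


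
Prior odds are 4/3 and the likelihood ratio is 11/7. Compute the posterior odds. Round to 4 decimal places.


Posterior odds = prior odds * likelihood ratio
= (4/3) * (11/7)
= 44 / 21
= 2.0952

2.0952


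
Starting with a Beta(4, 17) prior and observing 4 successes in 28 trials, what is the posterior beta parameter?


Posterior beta = prior beta + failures
Failures = 28 - 4 = 24
beta_post = 17 + 24 = 41

41


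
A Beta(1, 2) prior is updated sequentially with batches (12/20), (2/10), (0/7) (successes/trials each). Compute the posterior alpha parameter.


Sequential conjugate updating is equivalent to a single batch update.
Total successes across all batches = 14
alpha_posterior = alpha_prior + total_successes = 1 + 14
= 15

15


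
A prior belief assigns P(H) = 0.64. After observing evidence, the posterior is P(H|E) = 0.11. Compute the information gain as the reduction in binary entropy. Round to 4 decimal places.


H(prior) = -0.64*log2(0.64) - 0.36*log2(0.36)
= 0.9427
H(post) = -0.11*log2(0.11) - 0.89*log2(0.89)
= 0.4999
IG = 0.9427 - 0.4999 = 0.4428

0.4428


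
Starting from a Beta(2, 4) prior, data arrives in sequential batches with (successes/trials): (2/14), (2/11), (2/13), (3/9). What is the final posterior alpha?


In sequential Bayesian updating, we sum all successes.
Total successes = 9
Final alpha = 2 + 9 = 11

11


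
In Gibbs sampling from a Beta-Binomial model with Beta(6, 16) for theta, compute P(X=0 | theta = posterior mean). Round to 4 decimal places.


Posterior mean = alpha/(alpha+beta) = 6/22 = 0.2727
P(X=0|theta=mean) = 1 - theta = 0.7273

0.7273


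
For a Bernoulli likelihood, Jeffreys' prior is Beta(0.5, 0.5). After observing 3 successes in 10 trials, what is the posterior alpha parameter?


Jeffreys' prior for Bernoulli is Beta(0.5, 0.5).
Posterior is Beta(0.5 + k, 0.5 + n - k).
Posterior alpha = 0.5 + k = 0.5 + 3 = 3.5

3.5


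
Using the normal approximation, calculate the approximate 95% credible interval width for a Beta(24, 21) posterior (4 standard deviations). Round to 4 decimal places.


Var(Beta) = 24*21/(45^2 * 46) = 0.0054
SD = 0.0736
Width ~ 4*SD = 0.2942

0.2942


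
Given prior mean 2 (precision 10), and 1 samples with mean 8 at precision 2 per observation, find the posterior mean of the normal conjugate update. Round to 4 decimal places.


The posterior mean is a precision-weighted average of prior and data.
Post. prec. = 10 + 2 = 12
Post. mean = (20 + 16)/12 = 36/12 = 3.0

3.0


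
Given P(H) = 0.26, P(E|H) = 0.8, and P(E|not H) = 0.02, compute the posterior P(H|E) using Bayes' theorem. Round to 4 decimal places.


By Bayes' theorem: P(H|E) = P(E|H)*P(H) / P(E)
P(E) = P(E|H)*P(H) + P(E|not H)*P(not H)
P(E) = 0.8*0.26 + 0.02*0.74 = 0.2228
P(H|E) = 0.8*0.26 / 0.2228 = 0.9336

0.9336


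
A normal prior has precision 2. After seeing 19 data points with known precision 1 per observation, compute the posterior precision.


In the conjugate normal model, precisions add:
tau_posterior = tau_prior + n * tau_data
= 2 + 19*1 = 21

21


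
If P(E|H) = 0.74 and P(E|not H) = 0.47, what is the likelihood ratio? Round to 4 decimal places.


Likelihood ratio = P(E|H) / P(E|not H)
= 0.74 / 0.47
= 1.5745

1.5745


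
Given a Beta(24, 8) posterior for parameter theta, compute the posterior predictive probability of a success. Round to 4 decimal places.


For a Beta-Bernoulli model, the predictive probability is the mean:
P(success) = 24/(24+8) = 24/32 = 0.75

0.75


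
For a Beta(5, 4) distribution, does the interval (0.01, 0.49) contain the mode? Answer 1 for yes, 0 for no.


Mode of Beta(a,b) = (a-1)/(a+b-2)
= (5-1)/(5+4-2) = 0.5714
Check: 0.01 <= 0.5714 <= 0.49?
Result: 0

0


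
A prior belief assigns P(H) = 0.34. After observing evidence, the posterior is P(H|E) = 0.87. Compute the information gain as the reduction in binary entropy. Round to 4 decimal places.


H(prior) = -0.34*log2(0.34) - 0.66*log2(0.66)
= 0.9248
H(post) = -0.87*log2(0.87) - 0.13*log2(0.13)
= 0.5574
IG = 0.9248 - 0.5574 = 0.3674

0.3674


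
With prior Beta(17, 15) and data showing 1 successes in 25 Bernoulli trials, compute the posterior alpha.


Conjugate update: alpha_posterior = alpha_prior + k
= 17 + 1 = 18

18


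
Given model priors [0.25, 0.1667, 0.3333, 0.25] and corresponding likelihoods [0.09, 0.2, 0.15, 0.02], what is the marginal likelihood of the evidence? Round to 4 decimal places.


P(E) = sum_i P(M_i) P(E|M_i)
= 0.0225 + 0.0333 + 0.05 + 0.005
= 0.1108

0.1108


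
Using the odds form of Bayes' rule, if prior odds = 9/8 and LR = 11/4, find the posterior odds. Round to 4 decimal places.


Bayes' rule in odds form: posterior odds = prior odds * LR
= (9 * 11) / (8 * 4)
= 99/32 = 3.0938

3.0938


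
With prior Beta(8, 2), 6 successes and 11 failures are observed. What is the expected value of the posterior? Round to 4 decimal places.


Posterior = Beta(14, 13)
E[theta] = alpha/(alpha+beta)
= 14/27 = 0.5185

0.5185


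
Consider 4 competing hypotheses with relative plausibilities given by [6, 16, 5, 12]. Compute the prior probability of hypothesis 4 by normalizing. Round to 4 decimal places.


Sum of weights = 6 + 16 + 5 + 12 = 39
Normalized prior for H4 = 12 / 39
= 0.3077

0.3077


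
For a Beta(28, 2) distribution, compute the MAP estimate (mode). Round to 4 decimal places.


MAP = mode = (a-1)/(a+b-2)
= (28-1)/(28+2-2)
= 27/28 = 0.9643

0.9643


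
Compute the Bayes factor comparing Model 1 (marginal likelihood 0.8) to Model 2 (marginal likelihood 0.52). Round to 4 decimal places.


BF12 = marginal likelihood of M1 / marginal likelihood of M2
= 0.8/0.52
= 1.5385

1.5385


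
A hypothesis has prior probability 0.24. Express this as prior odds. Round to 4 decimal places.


Odds = P(H) / P(not H) = 0.24 / 0.76
= 0.3158

0.3158


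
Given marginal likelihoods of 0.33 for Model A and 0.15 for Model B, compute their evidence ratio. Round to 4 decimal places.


Ratio = ML(A) / ML(B) = 0.33/0.15
= 2.2

2.2


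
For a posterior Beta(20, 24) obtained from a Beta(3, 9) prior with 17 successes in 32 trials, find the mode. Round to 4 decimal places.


Mode = (alpha - 1) / (alpha + beta - 2)
= 19 / 42
= 0.4524

0.4524


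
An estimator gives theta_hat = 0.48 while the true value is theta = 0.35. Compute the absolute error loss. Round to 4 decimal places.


The absolute error loss is |theta_hat - theta|
= |0.48 - 0.35|
= 0.13

0.13


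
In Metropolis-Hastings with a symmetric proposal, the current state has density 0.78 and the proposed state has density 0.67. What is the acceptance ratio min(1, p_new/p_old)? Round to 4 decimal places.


Ratio = p_new / p_old = 0.67 / 0.78 = 0.859
Acceptance = min(1, 0.859) = 0.859

0.859


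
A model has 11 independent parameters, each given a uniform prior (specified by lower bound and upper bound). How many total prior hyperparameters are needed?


Each uniform prior needs 2 hyperparameters (lower bound and upper bound).
Total = 2 * 11 = 22

22


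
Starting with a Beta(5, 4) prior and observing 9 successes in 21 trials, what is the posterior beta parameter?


Posterior beta = prior beta + failures
Failures = 21 - 9 = 12
beta_post = 4 + 12 = 16

16


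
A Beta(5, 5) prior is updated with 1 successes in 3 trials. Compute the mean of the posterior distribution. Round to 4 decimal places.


After update: Beta(6, 7)
Mean = 6 / (6 + 7) = 6 / 13
= 0.4615

0.4615


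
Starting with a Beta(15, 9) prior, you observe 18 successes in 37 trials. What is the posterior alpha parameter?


For a Beta-Binomial conjugate model:
Posterior alpha = prior alpha + number of successes
= 15 + 18 = 33

33


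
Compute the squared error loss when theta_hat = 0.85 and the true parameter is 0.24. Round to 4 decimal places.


L = (theta_hat - theta_true)^2
= (0.85 - 0.24)^2
= 0.61^2 = 0.3721

0.3721


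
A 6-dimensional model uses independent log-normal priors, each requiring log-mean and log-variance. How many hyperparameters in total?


Per parameter: 2 (log-mean and log-variance).
Total = 6 * 2 = 12

12


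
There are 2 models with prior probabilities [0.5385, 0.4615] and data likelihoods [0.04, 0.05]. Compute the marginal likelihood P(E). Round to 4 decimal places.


P(E) = sum over models of P(M_i) * P(E|M_i)
= 0.5385*0.04 + 0.4615*0.05
= 0.0446

0.0446


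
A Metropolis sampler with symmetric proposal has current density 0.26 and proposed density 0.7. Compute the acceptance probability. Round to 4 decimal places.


For symmetric proposals, acceptance = min(1, pi(x*)/pi(x))
= min(1, 0.7/0.26)
= min(1, 2.6923) = 1.0

1.0


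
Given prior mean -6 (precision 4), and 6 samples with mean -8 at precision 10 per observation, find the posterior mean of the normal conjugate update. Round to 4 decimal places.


The posterior mean is a precision-weighted average of prior and data.
Post. prec. = 4 + 60 = 64
Post. mean = (-24 + -480)/64 = -504/64 = -7.875

-7.875


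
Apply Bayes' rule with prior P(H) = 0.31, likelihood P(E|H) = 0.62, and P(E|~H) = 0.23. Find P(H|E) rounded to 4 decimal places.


Step 1: Compute marginal P(E) = P(E|H)P(H) + P(E|~H)P(~H)
= 0.62*0.31 + 0.23*0.69 = 0.3509
Step 2: P(H|E) = P(E|H)P(H)/P(E) = 0.1922/0.3509
= 0.5477

0.5477


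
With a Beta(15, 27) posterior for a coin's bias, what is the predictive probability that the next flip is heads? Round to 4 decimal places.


The predictive probability equals the posterior mean.
P(next = heads) = alpha / (alpha + beta)
= 15 / 42 = 0.3571

0.3571


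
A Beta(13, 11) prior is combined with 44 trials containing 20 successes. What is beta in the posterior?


In conjugate updating:
beta_posterior = beta_prior + (n - k)
= 11 + (44 - 20)
= 11 + 24 = 35

35


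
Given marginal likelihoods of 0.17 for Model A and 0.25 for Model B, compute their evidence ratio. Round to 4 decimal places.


Ratio = ML(A) / ML(B) = 0.17/0.25
= 0.68

0.68


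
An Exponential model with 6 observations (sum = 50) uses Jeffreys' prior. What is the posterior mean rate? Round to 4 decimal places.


Posterior Gamma(6, 50)
E[lambda] = 6/50 = 0.12

0.12


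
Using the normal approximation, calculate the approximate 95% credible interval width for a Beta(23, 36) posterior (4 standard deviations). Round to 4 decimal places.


Var(Beta) = 23*36/(59^2 * 60) = 0.004
SD = 0.063
Width ~ 4*SD = 0.2519

0.2519


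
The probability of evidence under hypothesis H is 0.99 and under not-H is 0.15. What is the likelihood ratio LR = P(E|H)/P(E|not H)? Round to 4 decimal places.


LR = 0.99 / 0.15
= 6.6

6.6


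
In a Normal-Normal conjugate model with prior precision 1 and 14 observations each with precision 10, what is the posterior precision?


Posterior precision = prior precision + n * observation precision
= 1 + 14 * 10
= 1 + 140 = 141

141


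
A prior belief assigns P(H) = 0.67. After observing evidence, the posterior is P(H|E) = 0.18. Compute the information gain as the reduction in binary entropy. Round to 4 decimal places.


H(prior) = -0.67*log2(0.67) - 0.33*log2(0.33)
= 0.9149
H(post) = -0.18*log2(0.18) - 0.82*log2(0.82)
= 0.6801
IG = 0.9149 - 0.6801 = 0.2348

0.2348


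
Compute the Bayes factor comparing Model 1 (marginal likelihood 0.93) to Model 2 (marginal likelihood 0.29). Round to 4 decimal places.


BF12 = marginal likelihood of M1 / marginal likelihood of M2
= 0.93/0.29
= 3.2069

3.2069


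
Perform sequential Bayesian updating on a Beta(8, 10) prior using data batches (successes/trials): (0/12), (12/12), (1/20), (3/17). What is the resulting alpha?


Accumulate successes: 16
Posterior alpha = prior alpha + sum of successes
= 8 + 16 = 24

24


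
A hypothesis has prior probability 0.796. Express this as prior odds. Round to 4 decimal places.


Odds = P(H) / P(not H) = 0.796 / 0.204
= 3.902

3.902


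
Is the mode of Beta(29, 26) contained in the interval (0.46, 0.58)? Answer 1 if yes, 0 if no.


Mode = (a-1)/(a+b-2) = 28/53 = 0.5283
Interval: (0.46, 0.58)
Contains mode? 1

1


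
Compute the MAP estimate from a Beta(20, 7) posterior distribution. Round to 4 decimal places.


MAP = mode of Beta distribution
= (alpha - 1)/(alpha + beta - 2)
= (20-1)/(20+7-2)
= 19/25 = 0.76

0.76


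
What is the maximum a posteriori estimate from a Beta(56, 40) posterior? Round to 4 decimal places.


The MAP estimate equals the mode of the distribution.
Mode of Beta(a,b) = (a-1)/(a+b-2)
= 55/94
= 0.5851

0.5851


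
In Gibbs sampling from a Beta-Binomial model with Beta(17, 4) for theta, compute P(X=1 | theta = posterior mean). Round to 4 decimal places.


Posterior mean = alpha/(alpha+beta) = 17/21 = 0.8095
P(X=1|theta=mean) = theta = 0.8095

0.8095


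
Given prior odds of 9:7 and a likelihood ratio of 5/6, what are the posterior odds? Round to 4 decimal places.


Posterior odds = prior odds * LR
Prior odds = 9/7 = 1.2857
LR = 5/6 = 0.8333
Posterior odds = 1.2857 * 0.8333 = 1.0714

1.0714


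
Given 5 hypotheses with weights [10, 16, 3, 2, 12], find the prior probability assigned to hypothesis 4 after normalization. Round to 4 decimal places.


To normalize, divide each weight by the sum of all weights.
Sum = 43
Prior(H4) = 2/43 = 0.0465

0.0465


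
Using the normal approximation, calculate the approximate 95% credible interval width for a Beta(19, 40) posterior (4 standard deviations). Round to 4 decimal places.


Var(Beta) = 19*40/(59^2 * 60) = 0.0036
SD = 0.0603
Width ~ 4*SD = 0.2413

0.2413


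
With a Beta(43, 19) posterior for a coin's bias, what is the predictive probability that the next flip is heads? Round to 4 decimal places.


The predictive probability equals the posterior mean.
P(next = heads) = alpha / (alpha + beta)
= 43 / 62 = 0.6935

0.6935


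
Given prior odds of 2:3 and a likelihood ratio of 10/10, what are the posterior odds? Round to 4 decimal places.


Posterior odds = prior odds * LR
Prior odds = 2/3 = 0.6667
LR = 10/10 = 1.0
Posterior odds = 0.6667 * 1.0 = 0.6667

0.6667


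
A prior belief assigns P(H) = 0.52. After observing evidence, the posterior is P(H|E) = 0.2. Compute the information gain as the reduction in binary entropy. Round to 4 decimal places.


H(prior) = -0.52*log2(0.52) - 0.48*log2(0.48)
= 0.9988
H(post) = -0.2*log2(0.2) - 0.8*log2(0.8)
= 0.7219
IG = 0.9988 - 0.7219 = 0.2769

0.2769


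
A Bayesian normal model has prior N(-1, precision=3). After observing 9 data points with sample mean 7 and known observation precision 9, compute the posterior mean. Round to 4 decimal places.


Posterior mean = (prior_precision * prior_mean + n * data_precision * data_mean) / (prior_precision + n * data_precision)
Numerator = 3*-1 + 9*9*7 = 564
Denominator = 3 + 9*9 = 84
Posterior mean = 6.7143

6.7143


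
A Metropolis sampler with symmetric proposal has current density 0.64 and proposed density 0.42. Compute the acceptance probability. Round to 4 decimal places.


For symmetric proposals, acceptance = min(1, pi(x*)/pi(x))
= min(1, 0.42/0.64)
= min(1, 0.6562) = 0.6562

0.6562


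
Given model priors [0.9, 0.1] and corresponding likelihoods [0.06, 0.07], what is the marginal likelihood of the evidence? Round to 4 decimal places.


P(E) = sum_i P(M_i) P(E|M_i)
= 0.054 + 0.007
= 0.061

0.061


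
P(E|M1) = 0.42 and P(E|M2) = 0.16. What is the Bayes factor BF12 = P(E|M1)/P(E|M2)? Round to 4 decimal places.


Bayes factor BF12 = P(E|M1) / P(E|M2)
= 0.42 / 0.16
= 2.625

2.625


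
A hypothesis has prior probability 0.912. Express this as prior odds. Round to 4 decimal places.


Odds = P(H) / P(not H) = 0.912 / 0.088
= 10.3636

10.3636


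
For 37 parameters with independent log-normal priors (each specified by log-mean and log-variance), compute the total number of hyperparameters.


A log-normal prior has 2 hyperparameters per parameter.
Total = 37 * 2 = 74

74


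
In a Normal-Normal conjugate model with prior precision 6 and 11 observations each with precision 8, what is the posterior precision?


Posterior precision = prior precision + n * observation precision
= 6 + 11 * 8
= 6 + 88 = 94

94


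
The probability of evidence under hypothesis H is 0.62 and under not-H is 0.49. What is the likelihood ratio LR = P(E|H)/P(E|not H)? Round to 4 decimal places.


LR = 0.62 / 0.49
= 1.2653

1.2653


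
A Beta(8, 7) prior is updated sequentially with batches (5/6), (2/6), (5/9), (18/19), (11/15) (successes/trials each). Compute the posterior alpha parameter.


Sequential conjugate updating is equivalent to a single batch update.
Total successes across all batches = 41
alpha_posterior = alpha_prior + total_successes = 8 + 41
= 49

49


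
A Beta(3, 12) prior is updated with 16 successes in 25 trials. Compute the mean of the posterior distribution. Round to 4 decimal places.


After update: Beta(19, 21)
Mean = 19 / (19 + 21) = 19 / 40
= 0.475

0.475


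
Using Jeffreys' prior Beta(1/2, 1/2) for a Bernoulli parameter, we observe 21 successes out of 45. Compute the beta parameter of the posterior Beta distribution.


Conjugate update: Beta(0.5 + k, 0.5 + n - k).
k = 21, n - k = 24
Posterior beta = 0.5 + (n - k) = 0.5 + 24 = 24.5

24.5


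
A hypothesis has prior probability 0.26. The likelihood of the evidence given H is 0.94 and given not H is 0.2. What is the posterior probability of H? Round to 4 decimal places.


Using Bayes' theorem:
P(E) = 0.26 * 0.94 + 0.74 * 0.2
P(E) = 0.3924
P(H|E) = (0.26 * 0.94) / 0.3924 = 0.6228

0.6228
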